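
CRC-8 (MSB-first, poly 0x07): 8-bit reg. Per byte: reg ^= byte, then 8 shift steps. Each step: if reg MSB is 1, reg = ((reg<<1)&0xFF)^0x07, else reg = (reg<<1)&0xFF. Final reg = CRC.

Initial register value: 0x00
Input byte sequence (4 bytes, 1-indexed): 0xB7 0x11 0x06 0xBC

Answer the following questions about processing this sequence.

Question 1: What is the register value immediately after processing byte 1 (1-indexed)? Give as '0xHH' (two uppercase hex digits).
Answer: 0x0C

Derivation:
After byte 1 (0xB7): reg=0x0C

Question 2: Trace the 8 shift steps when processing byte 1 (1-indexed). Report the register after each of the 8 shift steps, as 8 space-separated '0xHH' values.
Register before byte 1: 0x00
After XOR with byte 0xB7: 0xB7

Answer: 0x69 0xD2 0xA3 0x41 0x82 0x03 0x06 0x0C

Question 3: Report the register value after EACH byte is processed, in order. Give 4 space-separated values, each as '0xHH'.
0x0C 0x53 0xAC 0x70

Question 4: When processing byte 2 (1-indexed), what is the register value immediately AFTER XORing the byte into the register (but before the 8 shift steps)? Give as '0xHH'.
Answer: 0x1D

Derivation:
Register before byte 2: 0x0C
Byte 2: 0x11
0x0C XOR 0x11 = 0x1D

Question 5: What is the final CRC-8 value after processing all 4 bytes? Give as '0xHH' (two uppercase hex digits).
After byte 1 (0xB7): reg=0x0C
After byte 2 (0x11): reg=0x53
After byte 3 (0x06): reg=0xAC
After byte 4 (0xBC): reg=0x70

Answer: 0x70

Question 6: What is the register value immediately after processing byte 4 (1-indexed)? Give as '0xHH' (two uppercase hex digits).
After byte 1 (0xB7): reg=0x0C
After byte 2 (0x11): reg=0x53
After byte 3 (0x06): reg=0xAC
After byte 4 (0xBC): reg=0x70

Answer: 0x70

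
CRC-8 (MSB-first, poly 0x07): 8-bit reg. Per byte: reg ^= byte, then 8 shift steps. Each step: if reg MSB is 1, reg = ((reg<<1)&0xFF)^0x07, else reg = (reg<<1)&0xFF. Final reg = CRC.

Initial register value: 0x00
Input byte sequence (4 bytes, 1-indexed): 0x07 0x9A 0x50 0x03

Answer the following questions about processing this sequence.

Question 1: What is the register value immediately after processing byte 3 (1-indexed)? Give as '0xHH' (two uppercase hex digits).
After byte 1 (0x07): reg=0x15
After byte 2 (0x9A): reg=0xA4
After byte 3 (0x50): reg=0xC2

Answer: 0xC2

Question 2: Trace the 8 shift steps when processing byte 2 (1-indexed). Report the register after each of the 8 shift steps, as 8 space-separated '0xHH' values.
Answer: 0x19 0x32 0x64 0xC8 0x97 0x29 0x52 0xA4

Derivation:
After byte 1 (0x07): reg=0x15
Register before byte 2: 0x15
After XOR with byte 0x9A: 0x8F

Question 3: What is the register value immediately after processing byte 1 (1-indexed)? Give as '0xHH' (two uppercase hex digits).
After byte 1 (0x07): reg=0x15

Answer: 0x15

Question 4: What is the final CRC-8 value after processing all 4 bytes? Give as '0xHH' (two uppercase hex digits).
After byte 1 (0x07): reg=0x15
After byte 2 (0x9A): reg=0xA4
After byte 3 (0x50): reg=0xC2
After byte 4 (0x03): reg=0x49

Answer: 0x49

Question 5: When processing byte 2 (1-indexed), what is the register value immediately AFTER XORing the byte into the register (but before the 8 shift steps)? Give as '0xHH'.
Answer: 0x8F

Derivation:
Register before byte 2: 0x15
Byte 2: 0x9A
0x15 XOR 0x9A = 0x8F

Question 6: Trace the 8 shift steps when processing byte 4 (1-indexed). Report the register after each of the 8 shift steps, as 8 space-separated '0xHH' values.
Answer: 0x85 0x0D 0x1A 0x34 0x68 0xD0 0xA7 0x49

Derivation:
After byte 1 (0x07): reg=0x15
After byte 2 (0x9A): reg=0xA4
After byte 3 (0x50): reg=0xC2
Register before byte 4: 0xC2
After XOR with byte 0x03: 0xC1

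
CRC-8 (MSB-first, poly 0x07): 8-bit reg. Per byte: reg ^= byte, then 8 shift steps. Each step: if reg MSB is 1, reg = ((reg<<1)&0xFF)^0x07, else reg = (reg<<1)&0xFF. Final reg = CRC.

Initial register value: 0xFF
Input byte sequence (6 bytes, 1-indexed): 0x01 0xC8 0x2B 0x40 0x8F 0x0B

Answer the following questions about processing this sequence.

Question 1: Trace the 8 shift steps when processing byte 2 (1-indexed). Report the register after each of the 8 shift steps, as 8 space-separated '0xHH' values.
Answer: 0x78 0xF0 0xE7 0xC9 0x95 0x2D 0x5A 0xB4

Derivation:
After byte 1 (0x01): reg=0xF4
Register before byte 2: 0xF4
After XOR with byte 0xC8: 0x3C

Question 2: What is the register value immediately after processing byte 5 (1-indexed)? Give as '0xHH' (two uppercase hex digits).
After byte 1 (0x01): reg=0xF4
After byte 2 (0xC8): reg=0xB4
After byte 3 (0x2B): reg=0xD4
After byte 4 (0x40): reg=0xE5
After byte 5 (0x8F): reg=0x11

Answer: 0x11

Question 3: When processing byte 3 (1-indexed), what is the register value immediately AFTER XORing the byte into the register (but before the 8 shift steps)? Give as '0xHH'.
Register before byte 3: 0xB4
Byte 3: 0x2B
0xB4 XOR 0x2B = 0x9F

Answer: 0x9F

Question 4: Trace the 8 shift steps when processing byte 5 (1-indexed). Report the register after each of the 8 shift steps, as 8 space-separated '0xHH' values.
After byte 1 (0x01): reg=0xF4
After byte 2 (0xC8): reg=0xB4
After byte 3 (0x2B): reg=0xD4
After byte 4 (0x40): reg=0xE5
Register before byte 5: 0xE5
After XOR with byte 0x8F: 0x6A

Answer: 0xD4 0xAF 0x59 0xB2 0x63 0xC6 0x8B 0x11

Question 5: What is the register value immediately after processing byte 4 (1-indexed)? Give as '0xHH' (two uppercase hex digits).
After byte 1 (0x01): reg=0xF4
After byte 2 (0xC8): reg=0xB4
After byte 3 (0x2B): reg=0xD4
After byte 4 (0x40): reg=0xE5

Answer: 0xE5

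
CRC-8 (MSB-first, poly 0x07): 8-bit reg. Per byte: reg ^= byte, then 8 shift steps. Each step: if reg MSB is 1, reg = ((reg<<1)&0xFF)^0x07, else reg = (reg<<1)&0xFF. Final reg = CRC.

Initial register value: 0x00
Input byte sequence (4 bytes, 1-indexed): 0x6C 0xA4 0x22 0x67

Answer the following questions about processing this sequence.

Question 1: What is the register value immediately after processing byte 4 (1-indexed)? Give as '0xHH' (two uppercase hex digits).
After byte 1 (0x6C): reg=0x03
After byte 2 (0xA4): reg=0x7C
After byte 3 (0x22): reg=0x9D
After byte 4 (0x67): reg=0xE8

Answer: 0xE8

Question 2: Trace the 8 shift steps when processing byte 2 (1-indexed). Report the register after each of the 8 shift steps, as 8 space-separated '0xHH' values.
After byte 1 (0x6C): reg=0x03
Register before byte 2: 0x03
After XOR with byte 0xA4: 0xA7

Answer: 0x49 0x92 0x23 0x46 0x8C 0x1F 0x3E 0x7C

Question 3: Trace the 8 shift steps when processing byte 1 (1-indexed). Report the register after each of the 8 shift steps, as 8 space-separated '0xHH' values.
Register before byte 1: 0x00
After XOR with byte 0x6C: 0x6C

Answer: 0xD8 0xB7 0x69 0xD2 0xA3 0x41 0x82 0x03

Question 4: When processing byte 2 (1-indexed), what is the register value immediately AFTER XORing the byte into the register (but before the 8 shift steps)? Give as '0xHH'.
Answer: 0xA7

Derivation:
Register before byte 2: 0x03
Byte 2: 0xA4
0x03 XOR 0xA4 = 0xA7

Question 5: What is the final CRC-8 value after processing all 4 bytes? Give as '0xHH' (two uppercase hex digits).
After byte 1 (0x6C): reg=0x03
After byte 2 (0xA4): reg=0x7C
After byte 3 (0x22): reg=0x9D
After byte 4 (0x67): reg=0xE8

Answer: 0xE8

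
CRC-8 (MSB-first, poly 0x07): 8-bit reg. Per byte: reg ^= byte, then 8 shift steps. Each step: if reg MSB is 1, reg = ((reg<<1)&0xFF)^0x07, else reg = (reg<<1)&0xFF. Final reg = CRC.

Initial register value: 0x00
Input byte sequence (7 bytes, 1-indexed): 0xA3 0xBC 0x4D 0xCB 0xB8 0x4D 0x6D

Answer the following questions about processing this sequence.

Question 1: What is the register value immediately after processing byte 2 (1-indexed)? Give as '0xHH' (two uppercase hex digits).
Answer: 0x1A

Derivation:
After byte 1 (0xA3): reg=0x60
After byte 2 (0xBC): reg=0x1A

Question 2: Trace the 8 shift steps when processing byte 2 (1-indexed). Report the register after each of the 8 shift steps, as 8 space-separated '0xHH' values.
Answer: 0xBF 0x79 0xF2 0xE3 0xC1 0x85 0x0D 0x1A

Derivation:
After byte 1 (0xA3): reg=0x60
Register before byte 2: 0x60
After XOR with byte 0xBC: 0xDC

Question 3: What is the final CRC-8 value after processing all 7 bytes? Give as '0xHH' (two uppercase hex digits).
Answer: 0xFE

Derivation:
After byte 1 (0xA3): reg=0x60
After byte 2 (0xBC): reg=0x1A
After byte 3 (0x4D): reg=0xA2
After byte 4 (0xCB): reg=0x18
After byte 5 (0xB8): reg=0x69
After byte 6 (0x4D): reg=0xFC
After byte 7 (0x6D): reg=0xFE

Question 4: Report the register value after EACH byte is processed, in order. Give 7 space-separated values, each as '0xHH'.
0x60 0x1A 0xA2 0x18 0x69 0xFC 0xFE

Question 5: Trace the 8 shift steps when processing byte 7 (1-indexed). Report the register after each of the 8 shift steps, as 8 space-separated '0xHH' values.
Answer: 0x25 0x4A 0x94 0x2F 0x5E 0xBC 0x7F 0xFE

Derivation:
After byte 1 (0xA3): reg=0x60
After byte 2 (0xBC): reg=0x1A
After byte 3 (0x4D): reg=0xA2
After byte 4 (0xCB): reg=0x18
After byte 5 (0xB8): reg=0x69
After byte 6 (0x4D): reg=0xFC
Register before byte 7: 0xFC
After XOR with byte 0x6D: 0x91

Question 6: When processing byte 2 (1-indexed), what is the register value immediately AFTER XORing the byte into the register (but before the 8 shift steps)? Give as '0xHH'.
Answer: 0xDC

Derivation:
Register before byte 2: 0x60
Byte 2: 0xBC
0x60 XOR 0xBC = 0xDC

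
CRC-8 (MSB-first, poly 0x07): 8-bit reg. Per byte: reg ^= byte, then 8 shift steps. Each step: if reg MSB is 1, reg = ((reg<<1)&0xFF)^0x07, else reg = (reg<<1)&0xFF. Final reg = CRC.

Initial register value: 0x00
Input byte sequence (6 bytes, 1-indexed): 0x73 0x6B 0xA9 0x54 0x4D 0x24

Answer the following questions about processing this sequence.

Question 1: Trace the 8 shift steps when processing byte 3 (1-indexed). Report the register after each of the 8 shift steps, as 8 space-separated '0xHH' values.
After byte 1 (0x73): reg=0x5E
After byte 2 (0x6B): reg=0x8B
Register before byte 3: 0x8B
After XOR with byte 0xA9: 0x22

Answer: 0x44 0x88 0x17 0x2E 0x5C 0xB8 0x77 0xEE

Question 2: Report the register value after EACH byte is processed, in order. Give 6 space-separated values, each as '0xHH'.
0x5E 0x8B 0xEE 0x2F 0x29 0x23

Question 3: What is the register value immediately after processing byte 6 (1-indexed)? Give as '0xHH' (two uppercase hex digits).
Answer: 0x23

Derivation:
After byte 1 (0x73): reg=0x5E
After byte 2 (0x6B): reg=0x8B
After byte 3 (0xA9): reg=0xEE
After byte 4 (0x54): reg=0x2F
After byte 5 (0x4D): reg=0x29
After byte 6 (0x24): reg=0x23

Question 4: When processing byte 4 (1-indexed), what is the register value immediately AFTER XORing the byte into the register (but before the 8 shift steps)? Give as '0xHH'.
Register before byte 4: 0xEE
Byte 4: 0x54
0xEE XOR 0x54 = 0xBA

Answer: 0xBA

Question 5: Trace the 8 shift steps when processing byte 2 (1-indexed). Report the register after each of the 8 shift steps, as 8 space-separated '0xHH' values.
Answer: 0x6A 0xD4 0xAF 0x59 0xB2 0x63 0xC6 0x8B

Derivation:
After byte 1 (0x73): reg=0x5E
Register before byte 2: 0x5E
After XOR with byte 0x6B: 0x35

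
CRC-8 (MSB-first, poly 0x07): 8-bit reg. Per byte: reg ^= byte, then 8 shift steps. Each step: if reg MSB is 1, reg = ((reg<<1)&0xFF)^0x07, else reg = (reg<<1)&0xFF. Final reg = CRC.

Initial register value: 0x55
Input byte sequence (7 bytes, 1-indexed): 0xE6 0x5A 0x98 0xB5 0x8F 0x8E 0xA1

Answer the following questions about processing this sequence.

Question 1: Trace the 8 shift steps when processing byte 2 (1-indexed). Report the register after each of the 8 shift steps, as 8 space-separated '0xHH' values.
Answer: 0x94 0x2F 0x5E 0xBC 0x7F 0xFE 0xFB 0xF1

Derivation:
After byte 1 (0xE6): reg=0x10
Register before byte 2: 0x10
After XOR with byte 0x5A: 0x4A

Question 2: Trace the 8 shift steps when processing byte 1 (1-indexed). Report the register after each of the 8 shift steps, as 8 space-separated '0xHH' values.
Answer: 0x61 0xC2 0x83 0x01 0x02 0x04 0x08 0x10

Derivation:
Register before byte 1: 0x55
After XOR with byte 0xE6: 0xB3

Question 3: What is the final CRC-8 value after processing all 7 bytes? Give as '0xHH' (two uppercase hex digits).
Answer: 0x43

Derivation:
After byte 1 (0xE6): reg=0x10
After byte 2 (0x5A): reg=0xF1
After byte 3 (0x98): reg=0x18
After byte 4 (0xB5): reg=0x4A
After byte 5 (0x8F): reg=0x55
After byte 6 (0x8E): reg=0x0F
After byte 7 (0xA1): reg=0x43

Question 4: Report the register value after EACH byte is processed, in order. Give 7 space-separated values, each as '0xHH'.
0x10 0xF1 0x18 0x4A 0x55 0x0F 0x43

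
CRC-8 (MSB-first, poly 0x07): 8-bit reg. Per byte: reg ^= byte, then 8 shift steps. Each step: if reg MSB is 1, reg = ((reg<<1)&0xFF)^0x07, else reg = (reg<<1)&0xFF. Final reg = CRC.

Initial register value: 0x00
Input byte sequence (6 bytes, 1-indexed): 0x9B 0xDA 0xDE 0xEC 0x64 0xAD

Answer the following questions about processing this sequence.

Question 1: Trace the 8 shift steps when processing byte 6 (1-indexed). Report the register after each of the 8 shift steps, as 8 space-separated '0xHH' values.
After byte 1 (0x9B): reg=0xC8
After byte 2 (0xDA): reg=0x7E
After byte 3 (0xDE): reg=0x69
After byte 4 (0xEC): reg=0x92
After byte 5 (0x64): reg=0xCC
Register before byte 6: 0xCC
After XOR with byte 0xAD: 0x61

Answer: 0xC2 0x83 0x01 0x02 0x04 0x08 0x10 0x20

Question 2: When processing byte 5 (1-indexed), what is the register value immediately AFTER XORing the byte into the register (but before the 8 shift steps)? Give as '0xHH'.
Answer: 0xF6

Derivation:
Register before byte 5: 0x92
Byte 5: 0x64
0x92 XOR 0x64 = 0xF6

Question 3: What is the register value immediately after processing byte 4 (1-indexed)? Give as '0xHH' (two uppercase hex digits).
After byte 1 (0x9B): reg=0xC8
After byte 2 (0xDA): reg=0x7E
After byte 3 (0xDE): reg=0x69
After byte 4 (0xEC): reg=0x92

Answer: 0x92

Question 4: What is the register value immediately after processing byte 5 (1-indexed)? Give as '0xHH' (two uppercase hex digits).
After byte 1 (0x9B): reg=0xC8
After byte 2 (0xDA): reg=0x7E
After byte 3 (0xDE): reg=0x69
After byte 4 (0xEC): reg=0x92
After byte 5 (0x64): reg=0xCC

Answer: 0xCC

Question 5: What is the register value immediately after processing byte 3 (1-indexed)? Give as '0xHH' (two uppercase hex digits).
After byte 1 (0x9B): reg=0xC8
After byte 2 (0xDA): reg=0x7E
After byte 3 (0xDE): reg=0x69

Answer: 0x69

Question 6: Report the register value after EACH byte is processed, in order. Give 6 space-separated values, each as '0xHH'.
0xC8 0x7E 0x69 0x92 0xCC 0x20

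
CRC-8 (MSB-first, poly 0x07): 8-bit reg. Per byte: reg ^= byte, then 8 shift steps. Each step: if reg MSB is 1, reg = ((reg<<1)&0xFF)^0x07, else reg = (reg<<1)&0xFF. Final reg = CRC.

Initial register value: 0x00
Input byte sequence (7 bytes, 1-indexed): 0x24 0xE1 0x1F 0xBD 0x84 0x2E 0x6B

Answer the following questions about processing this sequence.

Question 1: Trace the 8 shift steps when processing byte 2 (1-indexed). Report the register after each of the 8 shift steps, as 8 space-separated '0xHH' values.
Answer: 0x3A 0x74 0xE8 0xD7 0xA9 0x55 0xAA 0x53

Derivation:
After byte 1 (0x24): reg=0xFC
Register before byte 2: 0xFC
After XOR with byte 0xE1: 0x1D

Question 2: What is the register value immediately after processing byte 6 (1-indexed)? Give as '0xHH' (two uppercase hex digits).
Answer: 0x20

Derivation:
After byte 1 (0x24): reg=0xFC
After byte 2 (0xE1): reg=0x53
After byte 3 (0x1F): reg=0xE3
After byte 4 (0xBD): reg=0x9D
After byte 5 (0x84): reg=0x4F
After byte 6 (0x2E): reg=0x20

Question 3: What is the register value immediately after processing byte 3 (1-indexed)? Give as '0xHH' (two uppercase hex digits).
Answer: 0xE3

Derivation:
After byte 1 (0x24): reg=0xFC
After byte 2 (0xE1): reg=0x53
After byte 3 (0x1F): reg=0xE3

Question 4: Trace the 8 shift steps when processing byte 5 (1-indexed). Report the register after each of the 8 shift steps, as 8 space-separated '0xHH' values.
After byte 1 (0x24): reg=0xFC
After byte 2 (0xE1): reg=0x53
After byte 3 (0x1F): reg=0xE3
After byte 4 (0xBD): reg=0x9D
Register before byte 5: 0x9D
After XOR with byte 0x84: 0x19

Answer: 0x32 0x64 0xC8 0x97 0x29 0x52 0xA4 0x4F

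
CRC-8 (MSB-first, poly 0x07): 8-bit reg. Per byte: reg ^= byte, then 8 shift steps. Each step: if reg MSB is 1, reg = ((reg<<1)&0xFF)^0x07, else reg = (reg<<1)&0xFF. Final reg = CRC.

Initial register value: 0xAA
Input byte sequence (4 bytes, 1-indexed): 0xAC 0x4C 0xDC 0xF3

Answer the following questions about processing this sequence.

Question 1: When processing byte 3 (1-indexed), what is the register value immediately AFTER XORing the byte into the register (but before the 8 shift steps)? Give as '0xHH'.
Answer: 0x41

Derivation:
Register before byte 3: 0x9D
Byte 3: 0xDC
0x9D XOR 0xDC = 0x41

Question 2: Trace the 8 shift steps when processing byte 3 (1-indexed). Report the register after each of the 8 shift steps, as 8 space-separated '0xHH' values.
After byte 1 (0xAC): reg=0x12
After byte 2 (0x4C): reg=0x9D
Register before byte 3: 0x9D
After XOR with byte 0xDC: 0x41

Answer: 0x82 0x03 0x06 0x0C 0x18 0x30 0x60 0xC0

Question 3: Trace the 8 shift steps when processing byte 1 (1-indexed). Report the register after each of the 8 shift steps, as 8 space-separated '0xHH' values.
Register before byte 1: 0xAA
After XOR with byte 0xAC: 0x06

Answer: 0x0C 0x18 0x30 0x60 0xC0 0x87 0x09 0x12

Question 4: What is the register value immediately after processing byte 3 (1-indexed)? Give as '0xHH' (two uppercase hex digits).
Answer: 0xC0

Derivation:
After byte 1 (0xAC): reg=0x12
After byte 2 (0x4C): reg=0x9D
After byte 3 (0xDC): reg=0xC0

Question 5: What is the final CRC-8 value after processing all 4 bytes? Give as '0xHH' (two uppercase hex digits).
Answer: 0x99

Derivation:
After byte 1 (0xAC): reg=0x12
After byte 2 (0x4C): reg=0x9D
After byte 3 (0xDC): reg=0xC0
After byte 4 (0xF3): reg=0x99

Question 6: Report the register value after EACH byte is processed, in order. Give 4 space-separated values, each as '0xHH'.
0x12 0x9D 0xC0 0x99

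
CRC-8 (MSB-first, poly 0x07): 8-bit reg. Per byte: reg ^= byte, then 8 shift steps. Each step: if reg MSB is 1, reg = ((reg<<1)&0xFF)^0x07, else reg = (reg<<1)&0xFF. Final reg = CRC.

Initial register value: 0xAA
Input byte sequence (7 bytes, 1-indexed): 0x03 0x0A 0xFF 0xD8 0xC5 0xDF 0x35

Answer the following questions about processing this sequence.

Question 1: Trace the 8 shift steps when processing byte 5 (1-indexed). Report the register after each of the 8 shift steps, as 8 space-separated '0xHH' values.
After byte 1 (0x03): reg=0x56
After byte 2 (0x0A): reg=0x93
After byte 3 (0xFF): reg=0x03
After byte 4 (0xD8): reg=0x0F
Register before byte 5: 0x0F
After XOR with byte 0xC5: 0xCA

Answer: 0x93 0x21 0x42 0x84 0x0F 0x1E 0x3C 0x78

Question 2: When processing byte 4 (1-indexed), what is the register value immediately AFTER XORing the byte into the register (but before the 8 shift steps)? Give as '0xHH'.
Register before byte 4: 0x03
Byte 4: 0xD8
0x03 XOR 0xD8 = 0xDB

Answer: 0xDB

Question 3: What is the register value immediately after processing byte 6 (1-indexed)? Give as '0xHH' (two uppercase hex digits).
After byte 1 (0x03): reg=0x56
After byte 2 (0x0A): reg=0x93
After byte 3 (0xFF): reg=0x03
After byte 4 (0xD8): reg=0x0F
After byte 5 (0xC5): reg=0x78
After byte 6 (0xDF): reg=0x7C

Answer: 0x7C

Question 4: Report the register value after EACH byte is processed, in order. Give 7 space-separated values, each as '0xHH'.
0x56 0x93 0x03 0x0F 0x78 0x7C 0xF8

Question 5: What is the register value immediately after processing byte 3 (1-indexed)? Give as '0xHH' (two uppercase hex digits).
Answer: 0x03

Derivation:
After byte 1 (0x03): reg=0x56
After byte 2 (0x0A): reg=0x93
After byte 3 (0xFF): reg=0x03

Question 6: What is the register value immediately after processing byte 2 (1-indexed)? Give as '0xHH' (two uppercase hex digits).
After byte 1 (0x03): reg=0x56
After byte 2 (0x0A): reg=0x93

Answer: 0x93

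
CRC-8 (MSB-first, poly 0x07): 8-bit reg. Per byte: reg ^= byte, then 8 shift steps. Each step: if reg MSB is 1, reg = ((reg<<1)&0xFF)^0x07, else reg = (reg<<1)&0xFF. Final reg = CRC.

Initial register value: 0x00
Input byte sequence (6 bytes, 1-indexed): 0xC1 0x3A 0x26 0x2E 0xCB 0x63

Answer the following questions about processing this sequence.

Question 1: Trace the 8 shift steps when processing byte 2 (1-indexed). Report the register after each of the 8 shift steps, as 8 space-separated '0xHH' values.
Answer: 0xE6 0xCB 0x91 0x25 0x4A 0x94 0x2F 0x5E

Derivation:
After byte 1 (0xC1): reg=0x49
Register before byte 2: 0x49
After XOR with byte 0x3A: 0x73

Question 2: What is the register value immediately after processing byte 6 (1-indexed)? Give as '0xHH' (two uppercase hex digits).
After byte 1 (0xC1): reg=0x49
After byte 2 (0x3A): reg=0x5E
After byte 3 (0x26): reg=0x6F
After byte 4 (0x2E): reg=0xC0
After byte 5 (0xCB): reg=0x31
After byte 6 (0x63): reg=0xB9

Answer: 0xB9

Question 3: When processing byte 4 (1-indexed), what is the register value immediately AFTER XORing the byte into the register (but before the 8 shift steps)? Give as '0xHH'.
Answer: 0x41

Derivation:
Register before byte 4: 0x6F
Byte 4: 0x2E
0x6F XOR 0x2E = 0x41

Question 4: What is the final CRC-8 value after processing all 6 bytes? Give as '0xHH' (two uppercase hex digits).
Answer: 0xB9

Derivation:
After byte 1 (0xC1): reg=0x49
After byte 2 (0x3A): reg=0x5E
After byte 3 (0x26): reg=0x6F
After byte 4 (0x2E): reg=0xC0
After byte 5 (0xCB): reg=0x31
After byte 6 (0x63): reg=0xB9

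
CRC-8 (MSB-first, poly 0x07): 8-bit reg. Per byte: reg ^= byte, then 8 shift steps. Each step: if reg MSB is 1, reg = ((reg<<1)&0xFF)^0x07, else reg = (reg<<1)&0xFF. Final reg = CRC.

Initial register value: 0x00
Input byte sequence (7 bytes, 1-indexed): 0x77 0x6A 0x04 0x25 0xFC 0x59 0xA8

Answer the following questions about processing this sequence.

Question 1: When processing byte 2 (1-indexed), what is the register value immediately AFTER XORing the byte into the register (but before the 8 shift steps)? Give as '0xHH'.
Answer: 0x28

Derivation:
Register before byte 2: 0x42
Byte 2: 0x6A
0x42 XOR 0x6A = 0x28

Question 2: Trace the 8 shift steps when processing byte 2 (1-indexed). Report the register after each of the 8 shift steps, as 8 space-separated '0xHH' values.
Answer: 0x50 0xA0 0x47 0x8E 0x1B 0x36 0x6C 0xD8

Derivation:
After byte 1 (0x77): reg=0x42
Register before byte 2: 0x42
After XOR with byte 0x6A: 0x28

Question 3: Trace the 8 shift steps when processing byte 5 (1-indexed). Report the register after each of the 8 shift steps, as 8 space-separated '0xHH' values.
Answer: 0x82 0x03 0x06 0x0C 0x18 0x30 0x60 0xC0

Derivation:
After byte 1 (0x77): reg=0x42
After byte 2 (0x6A): reg=0xD8
After byte 3 (0x04): reg=0x1A
After byte 4 (0x25): reg=0xBD
Register before byte 5: 0xBD
After XOR with byte 0xFC: 0x41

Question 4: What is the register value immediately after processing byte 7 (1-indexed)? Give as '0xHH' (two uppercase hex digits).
Answer: 0x0D

Derivation:
After byte 1 (0x77): reg=0x42
After byte 2 (0x6A): reg=0xD8
After byte 3 (0x04): reg=0x1A
After byte 4 (0x25): reg=0xBD
After byte 5 (0xFC): reg=0xC0
After byte 6 (0x59): reg=0xC6
After byte 7 (0xA8): reg=0x0D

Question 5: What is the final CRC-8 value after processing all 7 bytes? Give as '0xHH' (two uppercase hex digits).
Answer: 0x0D

Derivation:
After byte 1 (0x77): reg=0x42
After byte 2 (0x6A): reg=0xD8
After byte 3 (0x04): reg=0x1A
After byte 4 (0x25): reg=0xBD
After byte 5 (0xFC): reg=0xC0
After byte 6 (0x59): reg=0xC6
After byte 7 (0xA8): reg=0x0D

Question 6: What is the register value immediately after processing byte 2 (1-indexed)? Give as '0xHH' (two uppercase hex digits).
After byte 1 (0x77): reg=0x42
After byte 2 (0x6A): reg=0xD8

Answer: 0xD8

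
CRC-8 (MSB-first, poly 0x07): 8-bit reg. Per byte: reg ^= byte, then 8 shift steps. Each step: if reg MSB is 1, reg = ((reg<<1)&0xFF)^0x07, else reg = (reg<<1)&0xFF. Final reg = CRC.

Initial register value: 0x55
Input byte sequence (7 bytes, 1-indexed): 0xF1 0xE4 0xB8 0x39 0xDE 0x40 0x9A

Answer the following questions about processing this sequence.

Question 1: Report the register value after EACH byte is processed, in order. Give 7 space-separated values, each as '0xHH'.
0x75 0xFE 0xD5 0x8A 0xAB 0x9F 0x1B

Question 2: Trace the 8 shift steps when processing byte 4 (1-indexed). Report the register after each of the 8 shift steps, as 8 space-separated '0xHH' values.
Answer: 0xDF 0xB9 0x75 0xEA 0xD3 0xA1 0x45 0x8A

Derivation:
After byte 1 (0xF1): reg=0x75
After byte 2 (0xE4): reg=0xFE
After byte 3 (0xB8): reg=0xD5
Register before byte 4: 0xD5
After XOR with byte 0x39: 0xEC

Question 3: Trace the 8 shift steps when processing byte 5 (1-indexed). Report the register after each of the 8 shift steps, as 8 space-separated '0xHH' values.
After byte 1 (0xF1): reg=0x75
After byte 2 (0xE4): reg=0xFE
After byte 3 (0xB8): reg=0xD5
After byte 4 (0x39): reg=0x8A
Register before byte 5: 0x8A
After XOR with byte 0xDE: 0x54

Answer: 0xA8 0x57 0xAE 0x5B 0xB6 0x6B 0xD6 0xAB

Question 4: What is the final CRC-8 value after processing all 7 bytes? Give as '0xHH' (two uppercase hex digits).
Answer: 0x1B

Derivation:
After byte 1 (0xF1): reg=0x75
After byte 2 (0xE4): reg=0xFE
After byte 3 (0xB8): reg=0xD5
After byte 4 (0x39): reg=0x8A
After byte 5 (0xDE): reg=0xAB
After byte 6 (0x40): reg=0x9F
After byte 7 (0x9A): reg=0x1B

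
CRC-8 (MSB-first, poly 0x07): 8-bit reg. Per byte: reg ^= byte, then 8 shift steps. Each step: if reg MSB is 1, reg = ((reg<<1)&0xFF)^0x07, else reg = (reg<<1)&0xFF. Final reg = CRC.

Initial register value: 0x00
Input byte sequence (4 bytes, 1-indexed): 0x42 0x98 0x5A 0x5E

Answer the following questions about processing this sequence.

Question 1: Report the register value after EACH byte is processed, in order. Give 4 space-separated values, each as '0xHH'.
0xC9 0xB0 0x98 0x5C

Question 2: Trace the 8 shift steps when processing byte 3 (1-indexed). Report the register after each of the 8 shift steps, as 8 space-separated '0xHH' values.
After byte 1 (0x42): reg=0xC9
After byte 2 (0x98): reg=0xB0
Register before byte 3: 0xB0
After XOR with byte 0x5A: 0xEA

Answer: 0xD3 0xA1 0x45 0x8A 0x13 0x26 0x4C 0x98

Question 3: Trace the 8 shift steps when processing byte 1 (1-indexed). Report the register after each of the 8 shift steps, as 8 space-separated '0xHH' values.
Answer: 0x84 0x0F 0x1E 0x3C 0x78 0xF0 0xE7 0xC9

Derivation:
Register before byte 1: 0x00
After XOR with byte 0x42: 0x42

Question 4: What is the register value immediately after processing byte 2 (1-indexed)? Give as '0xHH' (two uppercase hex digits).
Answer: 0xB0

Derivation:
After byte 1 (0x42): reg=0xC9
After byte 2 (0x98): reg=0xB0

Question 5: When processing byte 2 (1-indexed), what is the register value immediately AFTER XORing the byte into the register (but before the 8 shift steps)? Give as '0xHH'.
Answer: 0x51

Derivation:
Register before byte 2: 0xC9
Byte 2: 0x98
0xC9 XOR 0x98 = 0x51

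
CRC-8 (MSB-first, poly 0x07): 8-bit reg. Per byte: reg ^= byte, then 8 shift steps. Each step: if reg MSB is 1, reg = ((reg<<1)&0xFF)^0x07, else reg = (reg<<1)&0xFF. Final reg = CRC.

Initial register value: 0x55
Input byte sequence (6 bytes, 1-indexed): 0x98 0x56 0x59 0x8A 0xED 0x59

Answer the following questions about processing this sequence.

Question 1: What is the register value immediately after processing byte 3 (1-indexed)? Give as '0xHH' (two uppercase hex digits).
After byte 1 (0x98): reg=0x6D
After byte 2 (0x56): reg=0xA1
After byte 3 (0x59): reg=0xE6

Answer: 0xE6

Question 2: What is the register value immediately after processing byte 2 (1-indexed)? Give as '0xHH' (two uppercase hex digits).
After byte 1 (0x98): reg=0x6D
After byte 2 (0x56): reg=0xA1

Answer: 0xA1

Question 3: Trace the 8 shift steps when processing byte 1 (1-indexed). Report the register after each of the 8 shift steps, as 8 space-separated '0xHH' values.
Register before byte 1: 0x55
After XOR with byte 0x98: 0xCD

Answer: 0x9D 0x3D 0x7A 0xF4 0xEF 0xD9 0xB5 0x6D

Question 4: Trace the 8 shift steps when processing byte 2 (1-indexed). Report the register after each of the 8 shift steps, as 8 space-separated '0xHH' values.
Answer: 0x76 0xEC 0xDF 0xB9 0x75 0xEA 0xD3 0xA1

Derivation:
After byte 1 (0x98): reg=0x6D
Register before byte 2: 0x6D
After XOR with byte 0x56: 0x3B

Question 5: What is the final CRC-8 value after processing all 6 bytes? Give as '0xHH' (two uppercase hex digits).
Answer: 0x1D

Derivation:
After byte 1 (0x98): reg=0x6D
After byte 2 (0x56): reg=0xA1
After byte 3 (0x59): reg=0xE6
After byte 4 (0x8A): reg=0x03
After byte 5 (0xED): reg=0x84
After byte 6 (0x59): reg=0x1D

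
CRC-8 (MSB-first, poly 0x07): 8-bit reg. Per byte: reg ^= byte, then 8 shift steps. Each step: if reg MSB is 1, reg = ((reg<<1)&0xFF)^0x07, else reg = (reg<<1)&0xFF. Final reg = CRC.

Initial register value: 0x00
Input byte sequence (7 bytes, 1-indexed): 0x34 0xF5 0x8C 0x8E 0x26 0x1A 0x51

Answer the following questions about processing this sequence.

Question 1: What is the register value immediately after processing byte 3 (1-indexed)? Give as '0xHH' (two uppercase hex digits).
After byte 1 (0x34): reg=0x8C
After byte 2 (0xF5): reg=0x68
After byte 3 (0x8C): reg=0xB2

Answer: 0xB2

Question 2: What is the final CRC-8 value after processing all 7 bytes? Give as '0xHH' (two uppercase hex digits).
Answer: 0x1A

Derivation:
After byte 1 (0x34): reg=0x8C
After byte 2 (0xF5): reg=0x68
After byte 3 (0x8C): reg=0xB2
After byte 4 (0x8E): reg=0xB4
After byte 5 (0x26): reg=0xF7
After byte 6 (0x1A): reg=0x8D
After byte 7 (0x51): reg=0x1A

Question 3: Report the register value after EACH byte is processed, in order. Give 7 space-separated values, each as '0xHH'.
0x8C 0x68 0xB2 0xB4 0xF7 0x8D 0x1A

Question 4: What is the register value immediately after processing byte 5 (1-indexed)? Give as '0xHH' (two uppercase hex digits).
Answer: 0xF7

Derivation:
After byte 1 (0x34): reg=0x8C
After byte 2 (0xF5): reg=0x68
After byte 3 (0x8C): reg=0xB2
After byte 4 (0x8E): reg=0xB4
After byte 5 (0x26): reg=0xF7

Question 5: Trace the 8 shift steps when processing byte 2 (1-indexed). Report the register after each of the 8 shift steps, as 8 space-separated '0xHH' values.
After byte 1 (0x34): reg=0x8C
Register before byte 2: 0x8C
After XOR with byte 0xF5: 0x79

Answer: 0xF2 0xE3 0xC1 0x85 0x0D 0x1A 0x34 0x68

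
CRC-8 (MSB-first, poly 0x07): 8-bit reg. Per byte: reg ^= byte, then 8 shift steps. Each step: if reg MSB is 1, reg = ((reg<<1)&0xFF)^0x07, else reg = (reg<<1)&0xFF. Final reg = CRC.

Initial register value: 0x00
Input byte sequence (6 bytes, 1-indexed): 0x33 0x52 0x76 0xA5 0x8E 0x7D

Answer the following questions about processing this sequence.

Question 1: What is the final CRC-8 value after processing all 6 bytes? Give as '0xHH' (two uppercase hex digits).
Answer: 0x3A

Derivation:
After byte 1 (0x33): reg=0x99
After byte 2 (0x52): reg=0x7F
After byte 3 (0x76): reg=0x3F
After byte 4 (0xA5): reg=0xCF
After byte 5 (0x8E): reg=0xC0
After byte 6 (0x7D): reg=0x3A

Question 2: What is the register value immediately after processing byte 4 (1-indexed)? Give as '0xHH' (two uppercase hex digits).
After byte 1 (0x33): reg=0x99
After byte 2 (0x52): reg=0x7F
After byte 3 (0x76): reg=0x3F
After byte 4 (0xA5): reg=0xCF

Answer: 0xCF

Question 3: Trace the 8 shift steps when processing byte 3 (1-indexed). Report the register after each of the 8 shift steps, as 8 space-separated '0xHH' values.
Answer: 0x12 0x24 0x48 0x90 0x27 0x4E 0x9C 0x3F

Derivation:
After byte 1 (0x33): reg=0x99
After byte 2 (0x52): reg=0x7F
Register before byte 3: 0x7F
After XOR with byte 0x76: 0x09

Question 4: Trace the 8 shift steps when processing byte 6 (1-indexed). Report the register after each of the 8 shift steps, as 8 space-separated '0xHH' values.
After byte 1 (0x33): reg=0x99
After byte 2 (0x52): reg=0x7F
After byte 3 (0x76): reg=0x3F
After byte 4 (0xA5): reg=0xCF
After byte 5 (0x8E): reg=0xC0
Register before byte 6: 0xC0
After XOR with byte 0x7D: 0xBD

Answer: 0x7D 0xFA 0xF3 0xE1 0xC5 0x8D 0x1D 0x3A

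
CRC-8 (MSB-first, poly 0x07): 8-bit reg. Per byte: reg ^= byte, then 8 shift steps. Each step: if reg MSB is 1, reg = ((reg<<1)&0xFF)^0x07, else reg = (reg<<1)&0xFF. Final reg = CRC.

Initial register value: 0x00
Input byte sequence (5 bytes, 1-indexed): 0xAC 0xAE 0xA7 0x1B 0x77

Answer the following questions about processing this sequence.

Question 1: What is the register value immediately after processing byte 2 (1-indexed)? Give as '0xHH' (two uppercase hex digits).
After byte 1 (0xAC): reg=0x4D
After byte 2 (0xAE): reg=0xA7

Answer: 0xA7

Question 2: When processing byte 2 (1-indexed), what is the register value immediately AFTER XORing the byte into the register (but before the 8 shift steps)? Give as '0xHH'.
Register before byte 2: 0x4D
Byte 2: 0xAE
0x4D XOR 0xAE = 0xE3

Answer: 0xE3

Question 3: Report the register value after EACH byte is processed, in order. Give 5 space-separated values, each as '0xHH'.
0x4D 0xA7 0x00 0x41 0x82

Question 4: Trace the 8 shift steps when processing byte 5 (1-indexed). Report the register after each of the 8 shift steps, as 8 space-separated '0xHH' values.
After byte 1 (0xAC): reg=0x4D
After byte 2 (0xAE): reg=0xA7
After byte 3 (0xA7): reg=0x00
After byte 4 (0x1B): reg=0x41
Register before byte 5: 0x41
After XOR with byte 0x77: 0x36

Answer: 0x6C 0xD8 0xB7 0x69 0xD2 0xA3 0x41 0x82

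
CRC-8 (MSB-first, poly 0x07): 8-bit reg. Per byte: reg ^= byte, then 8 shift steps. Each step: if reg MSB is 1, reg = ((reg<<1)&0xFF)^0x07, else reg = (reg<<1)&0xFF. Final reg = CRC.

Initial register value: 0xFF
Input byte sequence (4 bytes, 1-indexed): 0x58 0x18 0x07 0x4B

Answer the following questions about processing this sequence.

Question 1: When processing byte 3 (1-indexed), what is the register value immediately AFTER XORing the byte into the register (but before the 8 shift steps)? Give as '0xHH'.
Answer: 0x3C

Derivation:
Register before byte 3: 0x3B
Byte 3: 0x07
0x3B XOR 0x07 = 0x3C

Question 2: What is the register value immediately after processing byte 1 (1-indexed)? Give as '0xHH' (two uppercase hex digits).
After byte 1 (0x58): reg=0x7C

Answer: 0x7C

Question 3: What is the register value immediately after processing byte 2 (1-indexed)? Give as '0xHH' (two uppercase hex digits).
Answer: 0x3B

Derivation:
After byte 1 (0x58): reg=0x7C
After byte 2 (0x18): reg=0x3B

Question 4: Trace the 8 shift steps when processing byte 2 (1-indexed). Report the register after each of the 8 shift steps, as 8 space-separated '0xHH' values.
Answer: 0xC8 0x97 0x29 0x52 0xA4 0x4F 0x9E 0x3B

Derivation:
After byte 1 (0x58): reg=0x7C
Register before byte 2: 0x7C
After XOR with byte 0x18: 0x64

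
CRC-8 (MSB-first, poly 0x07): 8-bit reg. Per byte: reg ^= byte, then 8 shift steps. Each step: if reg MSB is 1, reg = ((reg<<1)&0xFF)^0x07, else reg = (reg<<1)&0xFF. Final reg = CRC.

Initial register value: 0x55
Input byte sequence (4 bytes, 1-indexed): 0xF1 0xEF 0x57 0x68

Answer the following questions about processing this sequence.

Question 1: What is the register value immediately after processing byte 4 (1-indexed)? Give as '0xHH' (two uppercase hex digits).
After byte 1 (0xF1): reg=0x75
After byte 2 (0xEF): reg=0xCF
After byte 3 (0x57): reg=0xC1
After byte 4 (0x68): reg=0x56

Answer: 0x56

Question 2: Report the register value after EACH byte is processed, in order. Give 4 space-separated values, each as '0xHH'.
0x75 0xCF 0xC1 0x56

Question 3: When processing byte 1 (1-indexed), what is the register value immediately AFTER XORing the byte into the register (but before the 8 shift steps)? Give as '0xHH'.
Register before byte 1: 0x55
Byte 1: 0xF1
0x55 XOR 0xF1 = 0xA4

Answer: 0xA4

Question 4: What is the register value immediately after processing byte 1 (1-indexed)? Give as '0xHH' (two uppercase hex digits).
After byte 1 (0xF1): reg=0x75

Answer: 0x75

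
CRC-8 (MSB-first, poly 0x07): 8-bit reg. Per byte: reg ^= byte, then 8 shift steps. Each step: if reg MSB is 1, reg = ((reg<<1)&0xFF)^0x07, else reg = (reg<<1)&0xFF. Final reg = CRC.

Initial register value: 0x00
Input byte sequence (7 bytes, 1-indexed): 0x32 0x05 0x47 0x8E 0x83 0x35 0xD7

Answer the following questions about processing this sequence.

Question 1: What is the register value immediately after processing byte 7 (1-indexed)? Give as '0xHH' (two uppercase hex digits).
Answer: 0x77

Derivation:
After byte 1 (0x32): reg=0x9E
After byte 2 (0x05): reg=0xC8
After byte 3 (0x47): reg=0xA4
After byte 4 (0x8E): reg=0xD6
After byte 5 (0x83): reg=0xAC
After byte 6 (0x35): reg=0xC6
After byte 7 (0xD7): reg=0x77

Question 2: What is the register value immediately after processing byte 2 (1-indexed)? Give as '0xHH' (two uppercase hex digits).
Answer: 0xC8

Derivation:
After byte 1 (0x32): reg=0x9E
After byte 2 (0x05): reg=0xC8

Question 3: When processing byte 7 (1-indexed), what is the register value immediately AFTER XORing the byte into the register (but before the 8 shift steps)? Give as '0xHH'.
Register before byte 7: 0xC6
Byte 7: 0xD7
0xC6 XOR 0xD7 = 0x11

Answer: 0x11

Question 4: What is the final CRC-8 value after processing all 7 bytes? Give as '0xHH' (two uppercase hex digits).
After byte 1 (0x32): reg=0x9E
After byte 2 (0x05): reg=0xC8
After byte 3 (0x47): reg=0xA4
After byte 4 (0x8E): reg=0xD6
After byte 5 (0x83): reg=0xAC
After byte 6 (0x35): reg=0xC6
After byte 7 (0xD7): reg=0x77

Answer: 0x77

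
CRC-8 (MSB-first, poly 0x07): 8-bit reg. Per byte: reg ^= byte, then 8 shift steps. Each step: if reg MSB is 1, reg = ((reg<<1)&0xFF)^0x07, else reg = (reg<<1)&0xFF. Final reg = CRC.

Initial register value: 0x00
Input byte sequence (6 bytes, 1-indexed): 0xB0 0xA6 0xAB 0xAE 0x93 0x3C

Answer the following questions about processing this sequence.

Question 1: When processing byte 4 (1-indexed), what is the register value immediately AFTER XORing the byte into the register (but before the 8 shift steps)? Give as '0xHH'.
Register before byte 4: 0xD4
Byte 4: 0xAE
0xD4 XOR 0xAE = 0x7A

Answer: 0x7A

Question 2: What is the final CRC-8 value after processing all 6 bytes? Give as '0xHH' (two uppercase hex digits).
Answer: 0x8A

Derivation:
After byte 1 (0xB0): reg=0x19
After byte 2 (0xA6): reg=0x34
After byte 3 (0xAB): reg=0xD4
After byte 4 (0xAE): reg=0x61
After byte 5 (0x93): reg=0xD0
After byte 6 (0x3C): reg=0x8A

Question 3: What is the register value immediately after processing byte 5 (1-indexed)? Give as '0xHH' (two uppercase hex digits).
After byte 1 (0xB0): reg=0x19
After byte 2 (0xA6): reg=0x34
After byte 3 (0xAB): reg=0xD4
After byte 4 (0xAE): reg=0x61
After byte 5 (0x93): reg=0xD0

Answer: 0xD0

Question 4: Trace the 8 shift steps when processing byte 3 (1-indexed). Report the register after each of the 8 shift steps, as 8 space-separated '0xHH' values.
After byte 1 (0xB0): reg=0x19
After byte 2 (0xA6): reg=0x34
Register before byte 3: 0x34
After XOR with byte 0xAB: 0x9F

Answer: 0x39 0x72 0xE4 0xCF 0x99 0x35 0x6A 0xD4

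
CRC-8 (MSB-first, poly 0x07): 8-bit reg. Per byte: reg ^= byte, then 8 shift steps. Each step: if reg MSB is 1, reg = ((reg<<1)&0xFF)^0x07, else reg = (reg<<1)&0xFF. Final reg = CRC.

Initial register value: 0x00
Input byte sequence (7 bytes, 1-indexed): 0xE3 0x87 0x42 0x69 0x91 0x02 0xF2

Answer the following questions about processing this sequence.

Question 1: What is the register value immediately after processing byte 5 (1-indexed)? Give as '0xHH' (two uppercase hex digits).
After byte 1 (0xE3): reg=0xA7
After byte 2 (0x87): reg=0xE0
After byte 3 (0x42): reg=0x67
After byte 4 (0x69): reg=0x2A
After byte 5 (0x91): reg=0x28

Answer: 0x28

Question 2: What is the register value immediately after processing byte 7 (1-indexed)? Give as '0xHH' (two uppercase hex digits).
After byte 1 (0xE3): reg=0xA7
After byte 2 (0x87): reg=0xE0
After byte 3 (0x42): reg=0x67
After byte 4 (0x69): reg=0x2A
After byte 5 (0x91): reg=0x28
After byte 6 (0x02): reg=0xD6
After byte 7 (0xF2): reg=0xFC

Answer: 0xFC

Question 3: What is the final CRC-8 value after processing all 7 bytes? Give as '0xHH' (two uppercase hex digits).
Answer: 0xFC

Derivation:
After byte 1 (0xE3): reg=0xA7
After byte 2 (0x87): reg=0xE0
After byte 3 (0x42): reg=0x67
After byte 4 (0x69): reg=0x2A
After byte 5 (0x91): reg=0x28
After byte 6 (0x02): reg=0xD6
After byte 7 (0xF2): reg=0xFC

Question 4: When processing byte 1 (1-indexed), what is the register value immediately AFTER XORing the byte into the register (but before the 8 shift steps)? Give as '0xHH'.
Answer: 0xE3

Derivation:
Register before byte 1: 0x00
Byte 1: 0xE3
0x00 XOR 0xE3 = 0xE3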